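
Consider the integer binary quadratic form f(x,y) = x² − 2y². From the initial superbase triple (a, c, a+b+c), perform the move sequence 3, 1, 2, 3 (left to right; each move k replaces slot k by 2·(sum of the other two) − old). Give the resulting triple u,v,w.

start (1,-2,-1) = (f(1,0),f(0,1),f(1,1))
replace slot 3: 2·(1+(-2)) − (-1) = -1 → (1,-2,-1)
replace slot 1: 2·((-2)+(-1)) − 1 = -7 → (-7,-2,-1)
replace slot 2: 2·((-7)+(-1)) − (-2) = -14 → (-7,-14,-1)
replace slot 3: 2·((-7)+(-14)) − (-1) = -41 → (-7,-14,-41)

-7,-14,-41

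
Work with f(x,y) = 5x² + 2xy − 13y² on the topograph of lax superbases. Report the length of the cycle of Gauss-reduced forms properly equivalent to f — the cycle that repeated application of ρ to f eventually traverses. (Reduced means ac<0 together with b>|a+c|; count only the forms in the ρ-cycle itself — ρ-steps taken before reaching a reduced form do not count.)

D = 264, ⌊√D⌋ = 16
descent: ρ → (-13,-2,5)
descent: ρ → (5,12,-6)  [lands on river]
river: ρ → (-6,12,5)
river: ρ → (5,8,-10)
river: ρ → (-10,12,3)
river: ρ → (3,12,-10)
river: ρ → (-10,8,5)
ρ-cycle length = 6 (tail of 2 descent steps not counted)

6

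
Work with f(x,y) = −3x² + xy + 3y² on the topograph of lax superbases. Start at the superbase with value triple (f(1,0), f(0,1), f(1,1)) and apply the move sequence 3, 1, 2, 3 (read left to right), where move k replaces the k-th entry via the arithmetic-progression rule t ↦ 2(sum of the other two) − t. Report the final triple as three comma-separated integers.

start (-3,3,1) = (f(1,0),f(0,1),f(1,1))
replace slot 3: 2·((-3)+3) − 1 = -1 → (-3,3,-1)
replace slot 1: 2·(3+(-1)) − (-3) = 7 → (7,3,-1)
replace slot 2: 2·(7+(-1)) − 3 = 9 → (7,9,-1)
replace slot 3: 2·(7+9) − (-1) = 33 → (7,9,33)

7,9,33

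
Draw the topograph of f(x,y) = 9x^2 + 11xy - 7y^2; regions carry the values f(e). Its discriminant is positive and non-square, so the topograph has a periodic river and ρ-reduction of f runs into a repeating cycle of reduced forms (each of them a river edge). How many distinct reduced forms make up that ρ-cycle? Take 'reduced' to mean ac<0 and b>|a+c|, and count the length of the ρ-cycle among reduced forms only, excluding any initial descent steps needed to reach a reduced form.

D = 373, ⌊√D⌋ = 19
river: ρ → (-7,17,3)
river: ρ → (3,19,-1)
river: ρ → (-1,19,3)
river: ρ → (3,17,-7)
river: ρ → (-7,11,9)
river: ρ → (9,7,-9)
river: ρ → (-9,11,7)
river: ρ → (7,17,-3)
river: ρ → (-3,19,1)
river: ρ → (1,19,-3)
river: ρ → (-3,17,7)
river: ρ → (7,11,-9)
river: ρ → (-9,7,9)
river: ρ → (9,11,-7)
ρ-cycle length = 14 (tail of 0 descent steps not counted)

14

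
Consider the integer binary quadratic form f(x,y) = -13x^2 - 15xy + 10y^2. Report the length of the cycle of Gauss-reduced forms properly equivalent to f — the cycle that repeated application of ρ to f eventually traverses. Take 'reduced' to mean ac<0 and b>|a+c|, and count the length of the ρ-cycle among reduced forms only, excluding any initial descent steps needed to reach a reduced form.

D = 745, ⌊√D⌋ = 27
descent: ρ → (10,15,-13)  [lands on river]
river: ρ → (-13,11,12)
river: ρ → (12,13,-12)
river: ρ → (-12,11,13)
river: ρ → (13,15,-10)
river: ρ → (-10,25,3)
river: ρ → (3,23,-18)
river: ρ → (-18,13,8)
river: ρ → (8,19,-12)
river: ρ → (-12,5,15)
river: ρ → (15,25,-2)
river: ρ → (-2,27,2)
river: ρ → (2,25,-15)
river: ρ → (-15,5,12)
river: ρ → (12,19,-8)
river: ρ → (-8,13,18)
river: ρ → (18,23,-3)
river: ρ → (-3,25,10)
ρ-cycle length = 18 (tail of 1 descent step not counted)

18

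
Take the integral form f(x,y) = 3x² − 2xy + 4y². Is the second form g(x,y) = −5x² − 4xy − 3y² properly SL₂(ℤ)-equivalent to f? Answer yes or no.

D₁ = -44, D₂ = -44
f: reduced (well bottom): (3,-2,4) with a≤c, −a<b≤a
g is negative-definite; reduce −g:
−g: flip: (5,4,3)→(3,-4,5)
−g: translate: b→2 (≡-4 mod 6), so (3,-4,5)→(3,2,4)
−g: reduced (well bottom): (3,2,4) with a≤c, −a<b≤a
flip sign back: reduced form of g is (-3,-2,-4)
reduced forms (3, -2, 4) vs (-3, -2, -4) ⇒ inequivalent

no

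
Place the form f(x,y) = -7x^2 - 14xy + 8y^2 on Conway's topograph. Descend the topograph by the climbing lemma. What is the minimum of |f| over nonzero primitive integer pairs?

descent: ρ → (8,14,-7)  [lands on river]
river: ρ → (-7,14,8)
river: ρ → (8,18,-3)
river: ρ → (-3,18,8)
closes: descent 1, river 4
min |a| on river = 3

3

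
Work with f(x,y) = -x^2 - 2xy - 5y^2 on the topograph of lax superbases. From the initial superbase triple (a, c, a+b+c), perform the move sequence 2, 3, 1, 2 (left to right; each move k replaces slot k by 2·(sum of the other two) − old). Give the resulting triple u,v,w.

start (-1,-5,-8) = (f(1,0),f(0,1),f(1,1))
replace slot 2: 2·((-1)+(-8)) − (-5) = -13 → (-1,-13,-8)
replace slot 3: 2·((-1)+(-13)) − (-8) = -20 → (-1,-13,-20)
replace slot 1: 2·((-13)+(-20)) − (-1) = -65 → (-65,-13,-20)
replace slot 2: 2·((-65)+(-20)) − (-13) = -157 → (-65,-157,-20)

-65,-157,-20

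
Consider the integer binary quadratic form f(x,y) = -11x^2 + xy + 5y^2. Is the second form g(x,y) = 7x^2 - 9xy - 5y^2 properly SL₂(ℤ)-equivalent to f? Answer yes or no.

D₁ = 221, D₂ = 221
river cycle of f (length 4): (5, 9, -7), (-7, 5, 7), (7, 9, -5), (-5, 11, 5)
river cycle of g (length 4): (-5, 9, 7), (7, 5, -7), (-7, 9, 5), (5, 11, -5)
cycles differ ⇒ inequivalent

no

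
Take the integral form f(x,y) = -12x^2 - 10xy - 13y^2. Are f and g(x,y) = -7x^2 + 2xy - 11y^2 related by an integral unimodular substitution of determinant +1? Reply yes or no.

D₁ = -524, D₂ = -304
discriminants differ ⇒ not SL₂(ℤ)-equivalent

no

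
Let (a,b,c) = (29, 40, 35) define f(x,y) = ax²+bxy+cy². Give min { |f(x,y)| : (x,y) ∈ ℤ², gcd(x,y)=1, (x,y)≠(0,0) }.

translate: b→-18 (≡40 mod 58), so (29,40,35)→(29,-18,24)
flip: (29,-18,24)→(24,18,29)
reduced (well bottom): (24,18,29) with a≤c, −a<b≤a
well minimum = a = 24

24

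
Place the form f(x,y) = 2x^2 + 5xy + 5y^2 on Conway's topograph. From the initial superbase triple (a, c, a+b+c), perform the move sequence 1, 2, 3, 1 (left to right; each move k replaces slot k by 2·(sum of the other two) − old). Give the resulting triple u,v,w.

start (2,5,12) = (f(1,0),f(0,1),f(1,1))
replace slot 1: 2·(5+12) − 2 = 32 → (32,5,12)
replace slot 2: 2·(32+12) − 5 = 83 → (32,83,12)
replace slot 3: 2·(32+83) − 12 = 218 → (32,83,218)
replace slot 1: 2·(83+218) − 32 = 570 → (570,83,218)

570,83,218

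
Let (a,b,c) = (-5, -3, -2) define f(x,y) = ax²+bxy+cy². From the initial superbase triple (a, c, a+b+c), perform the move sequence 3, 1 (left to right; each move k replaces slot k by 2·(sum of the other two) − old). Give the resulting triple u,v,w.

start (-5,-2,-10) = (f(1,0),f(0,1),f(1,1))
replace slot 3: 2·((-5)+(-2)) − (-10) = -4 → (-5,-2,-4)
replace slot 1: 2·((-2)+(-4)) − (-5) = -7 → (-7,-2,-4)

-7,-2,-4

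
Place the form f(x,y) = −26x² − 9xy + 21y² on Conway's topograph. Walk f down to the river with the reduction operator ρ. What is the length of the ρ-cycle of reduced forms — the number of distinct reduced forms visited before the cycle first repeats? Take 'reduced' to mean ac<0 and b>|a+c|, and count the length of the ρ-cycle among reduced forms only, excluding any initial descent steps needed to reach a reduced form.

D = 2265, ⌊√D⌋ = 47
descent: ρ → (21,9,-26)  [lands on river]
river: ρ → (-26,43,4)
river: ρ → (4,45,-15)
river: ρ → (-15,45,4)
river: ρ → (4,43,-26)
river: ρ → (-26,9,21)
river: ρ → (21,33,-14)
river: ρ → (-14,23,31)
river: ρ → (31,39,-6)
river: ρ → (-6,45,10)
river: ρ → (10,35,-26)
river: ρ → (-26,17,19)
river: ρ → (19,21,-24)
river: ρ → (-24,27,16)
river: ρ → (16,37,-14)
river: ρ → (-14,47,1)
river: ρ → (1,47,-14)
river: ρ → (-14,37,16)
river: ρ → (16,27,-24)
river: ρ → (-24,21,19)
river: ρ → (19,17,-26)
river: ρ → (-26,35,10)
river: ρ → (10,45,-6)
river: ρ → (-6,39,31)
river: ρ → (31,23,-14)
river: ρ → (-14,33,21)
ρ-cycle length = 26 (tail of 1 descent step not counted)

26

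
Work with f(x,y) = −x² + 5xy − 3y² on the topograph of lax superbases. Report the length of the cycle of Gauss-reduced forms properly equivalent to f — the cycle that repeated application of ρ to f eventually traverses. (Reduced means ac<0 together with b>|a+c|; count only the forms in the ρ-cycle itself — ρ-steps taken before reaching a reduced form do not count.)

D = 13, ⌊√D⌋ = 3
descent: ρ → (-3,1,1)
descent: ρ → (1,3,-1)  [lands on river]
river: ρ → (-1,3,1)
ρ-cycle length = 2 (tail of 2 descent steps not counted)

2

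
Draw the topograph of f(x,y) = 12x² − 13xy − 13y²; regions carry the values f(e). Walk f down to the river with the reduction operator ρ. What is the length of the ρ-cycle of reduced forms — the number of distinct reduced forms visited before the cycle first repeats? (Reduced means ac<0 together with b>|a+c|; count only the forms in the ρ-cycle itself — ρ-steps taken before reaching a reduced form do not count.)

D = 793, ⌊√D⌋ = 28
descent: ρ → (-13,13,12)  [lands on river]
river: ρ → (12,11,-14)
river: ρ → (-14,17,9)
river: ρ → (9,19,-12)
river: ρ → (-12,5,16)
river: ρ → (16,27,-1)
river: ρ → (-1,27,16)
river: ρ → (16,5,-12)
river: ρ → (-12,19,9)
river: ρ → (9,17,-14)
river: ρ → (-14,11,12)
river: ρ → (12,13,-13)
ρ-cycle length = 12 (tail of 1 descent step not counted)

12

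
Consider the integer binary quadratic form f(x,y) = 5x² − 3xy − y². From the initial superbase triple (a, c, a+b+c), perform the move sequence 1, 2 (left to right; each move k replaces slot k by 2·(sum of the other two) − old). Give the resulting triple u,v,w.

start (5,-1,1) = (f(1,0),f(0,1),f(1,1))
replace slot 1: 2·((-1)+1) − 5 = -5 → (-5,-1,1)
replace slot 2: 2·((-5)+1) − (-1) = -7 → (-5,-7,1)

-5,-7,1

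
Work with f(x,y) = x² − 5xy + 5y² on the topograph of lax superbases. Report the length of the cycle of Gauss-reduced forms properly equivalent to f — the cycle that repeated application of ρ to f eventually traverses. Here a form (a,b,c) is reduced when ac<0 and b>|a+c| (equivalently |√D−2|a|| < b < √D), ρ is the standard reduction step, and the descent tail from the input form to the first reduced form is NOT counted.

D = 5, ⌊√D⌋ = 2
descent: ρ → (5,5,1)
descent: ρ → (1,1,-1)  [lands on river]
river: ρ → (-1,1,1)
ρ-cycle length = 2 (tail of 2 descent steps not counted)

2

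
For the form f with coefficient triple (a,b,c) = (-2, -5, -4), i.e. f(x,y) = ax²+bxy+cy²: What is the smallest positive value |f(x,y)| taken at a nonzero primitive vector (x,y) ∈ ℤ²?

translate: b→1 (≡5 mod 4), so (2,5,4)→(2,1,1)
flip: (2,1,1)→(1,-1,2)
translate: b→1 (≡-1 mod 2), so (1,-1,2)→(1,1,2)
reduced (well bottom): (1,1,2) with a≤c, −a<b≤a
well minimum |f| = |-1| = 1 (negative-definite)

1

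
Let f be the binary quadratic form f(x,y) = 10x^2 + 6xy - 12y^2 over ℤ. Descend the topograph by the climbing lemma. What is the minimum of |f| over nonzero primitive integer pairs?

river: ρ → (-12,18,4)
river: ρ → (4,22,-2)
river: ρ → (-2,22,4)
river: ρ → (4,18,-12)
river: ρ → (-12,6,10)
river: ρ → (10,14,-8)
river: ρ → (-8,18,6)
river: ρ → (6,18,-8)
river: ρ → (-8,14,10)
river: ρ → (10,6,-12)
closes: descent 0, river 10
min |a| on river = 2

2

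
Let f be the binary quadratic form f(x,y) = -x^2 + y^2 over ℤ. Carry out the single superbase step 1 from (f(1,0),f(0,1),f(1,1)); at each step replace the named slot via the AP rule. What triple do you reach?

start (-1,1,0) = (f(1,0),f(0,1),f(1,1))
replace slot 1: 2·(1+0) − (-1) = 3 → (3,1,0)

3,1,0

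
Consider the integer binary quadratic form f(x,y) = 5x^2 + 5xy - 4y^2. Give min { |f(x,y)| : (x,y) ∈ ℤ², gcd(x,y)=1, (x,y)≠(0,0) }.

river: ρ → (-4,3,6)
river: ρ → (6,9,-1)
river: ρ → (-1,9,6)
river: ρ → (6,3,-4)
river: ρ → (-4,5,5)
river: ρ → (5,5,-4)
closes: descent 0, river 6
min |a| on river = 1

1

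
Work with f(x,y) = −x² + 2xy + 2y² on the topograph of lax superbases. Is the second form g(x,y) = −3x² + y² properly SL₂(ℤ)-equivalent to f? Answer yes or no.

D₁ = 12, D₂ = 12
river cycle of f (length 2): (2, 2, -1), (-1, 2, 2)
river cycle of g (length 2): (1, 2, -2), (-2, 2, 1)
cycles differ ⇒ inequivalent

no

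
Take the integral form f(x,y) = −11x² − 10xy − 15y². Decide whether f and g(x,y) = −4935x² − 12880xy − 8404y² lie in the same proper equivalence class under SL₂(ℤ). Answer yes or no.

D₁ = -560, D₂ = -560
f is negative-definite; reduce −f:
−f: reduced (well bottom): (11,10,15) with a≤c, −a<b≤a
flip sign back: reduced form of f is (-11,-10,-15)
g is negative-definite; reduce −g:
−g: translate: b→3010 (≡12880 mod 9870), so (4935,12880,8404)→(4935,3010,459)
−g: flip: (4935,3010,459)→(459,-3010,4935)
−g: translate: b→-256 (≡-3010 mod 918), so (459,-3010,4935)→(459,-256,36)
−g: flip: (459,-256,36)→(36,256,459)
−g: translate: b→-32 (≡256 mod 72), so (36,256,459)→(36,-32,11)
−g: flip: (36,-32,11)→(11,32,36)
−g: translate: b→10 (≡32 mod 22), so (11,32,36)→(11,10,15)
−g: reduced (well bottom): (11,10,15) with a≤c, −a<b≤a
flip sign back: reduced form of g is (-11,-10,-15)
reduced forms (-11, -10, -15) vs (-11, -10, -15) ⇒ equivalent

yes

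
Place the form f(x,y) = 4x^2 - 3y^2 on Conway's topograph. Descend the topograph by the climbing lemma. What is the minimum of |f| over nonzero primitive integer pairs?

descent: ρ → (-3,6,1)  [lands on river]
river: ρ → (1,6,-3)
closes: descent 1, river 2
min |a| on river = 1

1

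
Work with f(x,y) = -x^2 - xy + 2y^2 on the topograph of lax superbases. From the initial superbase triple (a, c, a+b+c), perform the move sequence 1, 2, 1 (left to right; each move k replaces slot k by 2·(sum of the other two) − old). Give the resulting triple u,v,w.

start (-1,2,0) = (f(1,0),f(0,1),f(1,1))
replace slot 1: 2·(2+0) − (-1) = 5 → (5,2,0)
replace slot 2: 2·(5+0) − 2 = 8 → (5,8,0)
replace slot 1: 2·(8+0) − 5 = 11 → (11,8,0)

11,8,0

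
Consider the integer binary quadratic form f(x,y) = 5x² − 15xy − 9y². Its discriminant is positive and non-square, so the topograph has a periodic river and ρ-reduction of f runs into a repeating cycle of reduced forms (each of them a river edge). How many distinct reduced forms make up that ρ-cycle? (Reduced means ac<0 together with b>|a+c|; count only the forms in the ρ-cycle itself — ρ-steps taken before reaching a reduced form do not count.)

D = 405, ⌊√D⌋ = 20
descent: ρ → (-9,15,5)  [lands on river]
river: ρ → (5,15,-9)
river: ρ → (-9,3,11)
river: ρ → (11,19,-1)
river: ρ → (-1,19,11)
river: ρ → (11,3,-9)
ρ-cycle length = 6 (tail of 1 descent step not counted)

6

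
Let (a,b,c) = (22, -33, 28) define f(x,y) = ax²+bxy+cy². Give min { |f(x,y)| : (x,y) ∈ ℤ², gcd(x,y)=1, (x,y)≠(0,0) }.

translate: b→11 (≡-33 mod 44), so (22,-33,28)→(22,11,17)
flip: (22,11,17)→(17,-11,22)
reduced (well bottom): (17,-11,22) with a≤c, −a<b≤a
well minimum = a = 17

17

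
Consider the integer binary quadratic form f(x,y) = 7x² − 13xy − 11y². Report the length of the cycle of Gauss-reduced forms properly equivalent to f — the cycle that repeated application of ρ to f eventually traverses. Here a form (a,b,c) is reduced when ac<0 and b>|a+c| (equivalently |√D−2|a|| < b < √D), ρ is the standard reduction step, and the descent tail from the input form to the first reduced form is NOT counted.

D = 477, ⌊√D⌋ = 21
descent: ρ → (-11,13,7)  [lands on river]
river: ρ → (7,15,-9)
river: ρ → (-9,21,1)
river: ρ → (1,21,-9)
river: ρ → (-9,15,7)
river: ρ → (7,13,-11)
river: ρ → (-11,9,9)
river: ρ → (9,9,-11)
ρ-cycle length = 8 (tail of 1 descent step not counted)

8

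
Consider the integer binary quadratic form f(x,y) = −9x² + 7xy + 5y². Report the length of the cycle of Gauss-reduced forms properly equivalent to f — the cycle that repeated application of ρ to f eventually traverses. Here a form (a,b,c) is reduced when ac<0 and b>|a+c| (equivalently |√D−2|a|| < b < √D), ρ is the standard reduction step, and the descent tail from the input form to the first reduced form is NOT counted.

D = 229, ⌊√D⌋ = 15
river: ρ → (5,13,-3)
river: ρ → (-3,11,9)
river: ρ → (9,7,-5)
river: ρ → (-5,13,3)
river: ρ → (3,11,-9)
river: ρ → (-9,7,5)
ρ-cycle length = 6 (tail of 0 descent steps not counted)

6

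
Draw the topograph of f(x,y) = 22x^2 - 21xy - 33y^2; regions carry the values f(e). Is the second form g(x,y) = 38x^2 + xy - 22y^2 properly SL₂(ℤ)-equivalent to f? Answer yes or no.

D₁ = 3345, D₂ = 3345
river cycle of f (length 26): (-33, 21, 22), (22, 23, -32), (-32, 41, 13), (13, 37, -38), (-38, 39, 12), (12, 57, -2), (-2, 55, 40), (40, 25, -17), (-17, 43, 22), (22, 45, -15), … (16 more)
river cycle of g (length 26): (-22, 43, 17), (17, 25, -40), (-40, 55, 2), (2, 57, -12), (-12, 39, 38), (38, 37, -13), (-13, 41, 32), (32, 23, -22), (-22, 21, 33), (33, 45, -10), … (16 more)
cycles differ ⇒ inequivalent

no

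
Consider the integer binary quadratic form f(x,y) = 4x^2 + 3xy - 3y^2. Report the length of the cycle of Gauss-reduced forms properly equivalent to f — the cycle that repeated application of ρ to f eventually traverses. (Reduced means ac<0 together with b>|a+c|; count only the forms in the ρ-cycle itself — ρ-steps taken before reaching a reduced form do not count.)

D = 57, ⌊√D⌋ = 7
river: ρ → (-3,3,4)
river: ρ → (4,5,-2)
river: ρ → (-2,7,1)
river: ρ → (1,7,-2)
river: ρ → (-2,5,4)
river: ρ → (4,3,-3)
ρ-cycle length = 6 (tail of 0 descent steps not counted)

6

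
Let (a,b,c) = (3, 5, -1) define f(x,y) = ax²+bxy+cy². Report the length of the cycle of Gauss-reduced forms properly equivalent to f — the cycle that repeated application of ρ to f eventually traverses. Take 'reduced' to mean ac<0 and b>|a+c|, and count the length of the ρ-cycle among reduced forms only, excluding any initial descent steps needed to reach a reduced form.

D = 37, ⌊√D⌋ = 6
river: ρ → (-1,5,3)
river: ρ → (3,1,-3)
river: ρ → (-3,5,1)
river: ρ → (1,5,-3)
river: ρ → (-3,1,3)
river: ρ → (3,5,-1)
ρ-cycle length = 6 (tail of 0 descent steps not counted)

6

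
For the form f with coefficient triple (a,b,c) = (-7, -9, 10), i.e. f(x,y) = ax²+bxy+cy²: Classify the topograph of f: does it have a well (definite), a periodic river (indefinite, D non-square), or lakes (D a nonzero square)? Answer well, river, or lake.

D = b²−4ac = (-9)² − 4·(-7)·10 = 361
D = 19² is a perfect square ⇒ form factors over ℤ ⇒ lakes

lake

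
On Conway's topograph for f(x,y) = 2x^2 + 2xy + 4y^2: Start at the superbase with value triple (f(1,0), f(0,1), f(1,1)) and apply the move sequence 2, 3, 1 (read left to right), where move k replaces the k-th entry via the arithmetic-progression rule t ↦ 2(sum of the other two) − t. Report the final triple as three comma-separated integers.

start (2,4,8) = (f(1,0),f(0,1),f(1,1))
replace slot 2: 2·(2+8) − 4 = 16 → (2,16,8)
replace slot 3: 2·(2+16) − 8 = 28 → (2,16,28)
replace slot 1: 2·(16+28) − 2 = 86 → (86,16,28)

86,16,28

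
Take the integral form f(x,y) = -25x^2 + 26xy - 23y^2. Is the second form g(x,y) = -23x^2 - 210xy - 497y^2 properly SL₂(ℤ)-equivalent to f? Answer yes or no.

D₁ = -1624, D₂ = -1624
f is negative-definite; reduce −f:
−f: translate: b→24 (≡-26 mod 50), so (25,-26,23)→(25,24,22)
−f: flip: (25,24,22)→(22,-24,25)
−f: translate: b→20 (≡-24 mod 44), so (22,-24,25)→(22,20,23)
−f: reduced (well bottom): (22,20,23) with a≤c, −a<b≤a
flip sign back: reduced form of f is (-22,-20,-23)
g is negative-definite; reduce −g:
−g: translate: b→-20 (≡210 mod 46), so (23,210,497)→(23,-20,22)
−g: flip: (23,-20,22)→(22,20,23)
−g: reduced (well bottom): (22,20,23) with a≤c, −a<b≤a
flip sign back: reduced form of g is (-22,-20,-23)
reduced forms (-22, -20, -23) vs (-22, -20, -23) ⇒ equivalent

yes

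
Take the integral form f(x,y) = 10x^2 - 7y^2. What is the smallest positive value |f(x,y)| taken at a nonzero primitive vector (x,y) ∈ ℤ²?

descent: ρ → (-7,14,3)  [lands on river]
river: ρ → (3,16,-2)
river: ρ → (-2,16,3)
river: ρ → (3,14,-7)
closes: descent 1, river 4
min |a| on river = 2

2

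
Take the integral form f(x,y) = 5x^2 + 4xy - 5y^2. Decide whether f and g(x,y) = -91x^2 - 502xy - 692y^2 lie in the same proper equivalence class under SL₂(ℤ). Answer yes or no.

D₁ = 116, D₂ = 116
river cycle of f (length 10): (-5, 6, 4), (4, 10, -1), (-1, 10, 4), (4, 6, -5), (-5, 4, 5), (5, 6, -4), (-4, 10, 1), (1, 10, -4), (-4, 6, 5), (5, 4, -5)
river cycle of g (length 10): (-5, 6, 4), (4, 10, -1), (-1, 10, 4), (4, 6, -5), (-5, 4, 5), (5, 6, -4), (-4, 10, 1), (1, 10, -4), (-4, 6, 5), (5, 4, -5)
cycles coincide ⇒ equivalent

yes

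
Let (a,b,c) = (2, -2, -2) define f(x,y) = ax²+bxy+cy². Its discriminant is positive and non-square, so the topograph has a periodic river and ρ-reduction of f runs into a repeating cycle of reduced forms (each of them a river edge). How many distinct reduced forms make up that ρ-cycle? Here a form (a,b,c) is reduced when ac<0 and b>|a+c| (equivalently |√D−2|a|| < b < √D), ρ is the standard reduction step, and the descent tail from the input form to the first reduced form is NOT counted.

D = 20, ⌊√D⌋ = 4
descent: ρ → (-2,2,2)  [lands on river]
river: ρ → (2,2,-2)
ρ-cycle length = 2 (tail of 1 descent step not counted)

2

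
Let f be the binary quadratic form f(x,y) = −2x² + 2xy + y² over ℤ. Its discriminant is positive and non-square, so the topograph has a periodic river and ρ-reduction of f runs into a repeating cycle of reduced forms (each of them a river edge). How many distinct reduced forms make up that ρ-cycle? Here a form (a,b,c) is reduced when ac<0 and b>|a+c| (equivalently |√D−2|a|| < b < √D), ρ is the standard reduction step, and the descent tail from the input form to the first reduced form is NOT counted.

D = 12, ⌊√D⌋ = 3
river: ρ → (1,2,-2)
river: ρ → (-2,2,1)
ρ-cycle length = 2 (tail of 0 descent steps not counted)

2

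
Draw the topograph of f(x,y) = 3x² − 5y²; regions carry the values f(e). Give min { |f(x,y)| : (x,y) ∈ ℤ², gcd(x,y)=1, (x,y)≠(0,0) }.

descent: ρ → (-5,0,3)
descent: ρ → (3,6,-2)  [lands on river]
river: ρ → (-2,6,3)
closes: descent 2, river 2
min |a| on river = 2

2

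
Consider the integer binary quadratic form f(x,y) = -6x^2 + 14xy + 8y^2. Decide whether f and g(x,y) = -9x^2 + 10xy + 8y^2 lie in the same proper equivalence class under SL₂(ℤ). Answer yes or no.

D₁ = 388, D₂ = 388
river cycle of f (length 18): (8, 18, -2), (-2, 18, 8), (8, 14, -6), (-6, 10, 12), (12, 14, -4), (-4, 18, 4), (4, 14, -12), (-12, 10, 6), (6, 14, -8), (-8, 18, 2), … (8 more)
river cycle of g (length 22): (8, 6, -11), (-11, 16, 3), (3, 14, -16), (-16, 18, 1), (1, 18, -16), (-16, 14, 3), (3, 16, -11), (-11, 6, 8), (8, 10, -9), (-9, 8, 9), … (12 more)
cycles differ ⇒ inequivalent

no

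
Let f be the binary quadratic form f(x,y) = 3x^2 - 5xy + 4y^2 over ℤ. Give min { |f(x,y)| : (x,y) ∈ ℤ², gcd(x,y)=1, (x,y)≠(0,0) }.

translate: b→1 (≡-5 mod 6), so (3,-5,4)→(3,1,2)
flip: (3,1,2)→(2,-1,3)
reduced (well bottom): (2,-1,3) with a≤c, −a<b≤a
well minimum = a = 2

2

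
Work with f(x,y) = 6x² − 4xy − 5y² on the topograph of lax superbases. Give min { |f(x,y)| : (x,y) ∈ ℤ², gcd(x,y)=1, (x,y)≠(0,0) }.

descent: ρ → (-5,4,6)  [lands on river]
river: ρ → (6,8,-3)
river: ρ → (-3,10,3)
river: ρ → (3,8,-6)
river: ρ → (-6,4,5)
river: ρ → (5,6,-5)
closes: descent 1, river 6
min |a| on river = 3

3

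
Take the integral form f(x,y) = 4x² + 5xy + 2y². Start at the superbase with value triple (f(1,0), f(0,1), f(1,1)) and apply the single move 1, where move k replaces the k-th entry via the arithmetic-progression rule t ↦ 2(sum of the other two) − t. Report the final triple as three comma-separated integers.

start (4,2,11) = (f(1,0),f(0,1),f(1,1))
replace slot 1: 2·(2+11) − 4 = 22 → (22,2,11)

22,2,11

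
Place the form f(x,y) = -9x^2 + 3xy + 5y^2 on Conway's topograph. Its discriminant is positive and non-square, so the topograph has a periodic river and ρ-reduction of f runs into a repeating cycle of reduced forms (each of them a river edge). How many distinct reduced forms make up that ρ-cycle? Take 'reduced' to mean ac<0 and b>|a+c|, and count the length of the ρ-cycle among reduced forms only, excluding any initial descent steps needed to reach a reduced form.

D = 189, ⌊√D⌋ = 13
descent: ρ → (5,7,-7)  [lands on river]
river: ρ → (-7,7,5)
river: ρ → (5,13,-1)
river: ρ → (-1,13,5)
ρ-cycle length = 4 (tail of 1 descent step not counted)

4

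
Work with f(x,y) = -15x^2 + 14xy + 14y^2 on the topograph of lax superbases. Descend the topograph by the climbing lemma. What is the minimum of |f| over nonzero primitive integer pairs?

river: ρ → (14,14,-15)
river: ρ → (-15,16,13)
river: ρ → (13,10,-18)
river: ρ → (-18,26,5)
river: ρ → (5,24,-23)
river: ρ → (-23,22,6)
river: ρ → (6,26,-15)
river: ρ → (-15,4,17)
river: ρ → (17,30,-2)
river: ρ → (-2,30,17)
river: ρ → (17,4,-15)
river: ρ → (-15,26,6)
river: ρ → (6,22,-23)
river: ρ → (-23,24,5)
river: ρ → (5,26,-18)
river: ρ → (-18,10,13)
river: ρ → (13,16,-15)
river: ρ → (-15,14,14)
closes: descent 0, river 18
min |a| on river = 2

2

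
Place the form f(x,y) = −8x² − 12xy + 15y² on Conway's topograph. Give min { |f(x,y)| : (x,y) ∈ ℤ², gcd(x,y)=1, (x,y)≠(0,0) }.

descent: ρ → (15,12,-8)  [lands on river]
river: ρ → (-8,20,7)
river: ρ → (7,22,-5)
river: ρ → (-5,18,15)
closes: descent 1, river 4
min |a| on river = 5

5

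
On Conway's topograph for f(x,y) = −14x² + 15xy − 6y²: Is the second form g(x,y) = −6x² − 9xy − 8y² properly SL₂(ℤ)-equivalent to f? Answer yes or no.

D₁ = -111, D₂ = -111
f is negative-definite; reduce −f:
−f: translate: b→13 (≡-15 mod 28), so (14,-15,6)→(14,13,5)
−f: flip: (14,13,5)→(5,-13,14)
−f: translate: b→-3 (≡-13 mod 10), so (5,-13,14)→(5,-3,6)
−f: reduced (well bottom): (5,-3,6) with a≤c, −a<b≤a
flip sign back: reduced form of f is (-5,3,-6)
g is negative-definite; reduce −g:
−g: translate: b→-3 (≡9 mod 12), so (6,9,8)→(6,-3,5)
−g: flip: (6,-3,5)→(5,3,6)
−g: reduced (well bottom): (5,3,6) with a≤c, −a<b≤a
flip sign back: reduced form of g is (-5,-3,-6)
reduced forms (-5, 3, -6) vs (-5, -3, -6) ⇒ inequivalent

no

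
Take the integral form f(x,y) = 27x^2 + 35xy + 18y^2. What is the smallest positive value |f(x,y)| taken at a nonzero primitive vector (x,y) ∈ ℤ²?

translate: b→-19 (≡35 mod 54), so (27,35,18)→(27,-19,10)
flip: (27,-19,10)→(10,19,27)
translate: b→-1 (≡19 mod 20), so (10,19,27)→(10,-1,18)
reduced (well bottom): (10,-1,18) with a≤c, −a<b≤a
well minimum = a = 10

10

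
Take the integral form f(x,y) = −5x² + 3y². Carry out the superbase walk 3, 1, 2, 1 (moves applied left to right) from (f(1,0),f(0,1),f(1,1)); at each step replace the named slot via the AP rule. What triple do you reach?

start (-5,3,-2) = (f(1,0),f(0,1),f(1,1))
replace slot 3: 2·((-5)+3) − (-2) = -2 → (-5,3,-2)
replace slot 1: 2·(3+(-2)) − (-5) = 7 → (7,3,-2)
replace slot 2: 2·(7+(-2)) − 3 = 7 → (7,7,-2)
replace slot 1: 2·(7+(-2)) − 7 = 3 → (3,7,-2)

3,7,-2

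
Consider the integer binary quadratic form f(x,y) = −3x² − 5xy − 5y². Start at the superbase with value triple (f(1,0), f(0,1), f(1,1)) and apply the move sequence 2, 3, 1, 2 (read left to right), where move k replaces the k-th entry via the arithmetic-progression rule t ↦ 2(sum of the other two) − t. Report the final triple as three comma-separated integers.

start (-3,-5,-13) = (f(1,0),f(0,1),f(1,1))
replace slot 2: 2·((-3)+(-13)) − (-5) = -27 → (-3,-27,-13)
replace slot 3: 2·((-3)+(-27)) − (-13) = -47 → (-3,-27,-47)
replace slot 1: 2·((-27)+(-47)) − (-3) = -145 → (-145,-27,-47)
replace slot 2: 2·((-145)+(-47)) − (-27) = -357 → (-145,-357,-47)

-145,-357,-47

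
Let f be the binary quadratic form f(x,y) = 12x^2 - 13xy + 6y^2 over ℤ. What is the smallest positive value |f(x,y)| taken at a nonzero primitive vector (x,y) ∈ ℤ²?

translate: b→11 (≡-13 mod 24), so (12,-13,6)→(12,11,5)
flip: (12,11,5)→(5,-11,12)
translate: b→-1 (≡-11 mod 10), so (5,-11,12)→(5,-1,6)
reduced (well bottom): (5,-1,6) with a≤c, −a<b≤a
well minimum = a = 5

5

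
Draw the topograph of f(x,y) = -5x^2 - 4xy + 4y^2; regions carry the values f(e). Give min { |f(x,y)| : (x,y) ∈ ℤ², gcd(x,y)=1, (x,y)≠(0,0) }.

descent: ρ → (4,4,-5)  [lands on river]
river: ρ → (-5,6,3)
river: ρ → (3,6,-5)
river: ρ → (-5,4,4)
closes: descent 1, river 4
min |a| on river = 3

3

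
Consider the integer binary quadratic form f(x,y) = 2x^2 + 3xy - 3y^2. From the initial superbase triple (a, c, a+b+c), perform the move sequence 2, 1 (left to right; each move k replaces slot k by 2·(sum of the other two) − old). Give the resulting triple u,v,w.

start (2,-3,2) = (f(1,0),f(0,1),f(1,1))
replace slot 2: 2·(2+2) − (-3) = 11 → (2,11,2)
replace slot 1: 2·(11+2) − 2 = 24 → (24,11,2)

24,11,2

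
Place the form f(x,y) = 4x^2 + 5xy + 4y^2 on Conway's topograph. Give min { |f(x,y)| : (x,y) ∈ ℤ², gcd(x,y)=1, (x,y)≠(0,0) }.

translate: b→-3 (≡5 mod 8), so (4,5,4)→(4,-3,3)
flip: (4,-3,3)→(3,3,4)
reduced (well bottom): (3,3,4) with a≤c, −a<b≤a
well minimum = a = 3

3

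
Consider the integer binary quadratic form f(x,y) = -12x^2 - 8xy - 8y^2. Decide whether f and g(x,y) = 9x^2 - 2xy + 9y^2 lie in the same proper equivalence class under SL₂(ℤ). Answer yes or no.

D₁ = -320, D₂ = -320
f is negative-definite; reduce −f:
−f: flip: (12,8,8)→(8,-8,12)
−f: translate: b→8 (≡-8 mod 16), so (8,-8,12)→(8,8,12)
−f: reduced (well bottom): (8,8,12) with a≤c, −a<b≤a
flip sign back: reduced form of f is (-8,-8,-12)
g: flip: (9,-2,9)→(9,2,9)
g: reduced (well bottom): (9,2,9) with a≤c, −a<b≤a
reduced forms (-8, -8, -12) vs (9, 2, 9) ⇒ inequivalent

no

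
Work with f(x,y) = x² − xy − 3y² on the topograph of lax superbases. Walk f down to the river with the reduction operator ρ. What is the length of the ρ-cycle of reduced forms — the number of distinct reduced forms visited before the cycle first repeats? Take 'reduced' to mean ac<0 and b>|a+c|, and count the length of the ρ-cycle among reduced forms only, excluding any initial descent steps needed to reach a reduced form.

D = 13, ⌊√D⌋ = 3
descent: ρ → (-3,1,1)
descent: ρ → (1,3,-1)  [lands on river]
river: ρ → (-1,3,1)
ρ-cycle length = 2 (tail of 2 descent steps not counted)

2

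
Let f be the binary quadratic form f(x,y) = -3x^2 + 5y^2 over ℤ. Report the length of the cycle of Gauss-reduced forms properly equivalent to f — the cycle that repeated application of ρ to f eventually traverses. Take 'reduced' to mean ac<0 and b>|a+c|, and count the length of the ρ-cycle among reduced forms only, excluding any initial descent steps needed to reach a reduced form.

D = 60, ⌊√D⌋ = 7
descent: ρ → (5,0,-3)
descent: ρ → (-3,6,2)  [lands on river]
river: ρ → (2,6,-3)
ρ-cycle length = 2 (tail of 2 descent steps not counted)

2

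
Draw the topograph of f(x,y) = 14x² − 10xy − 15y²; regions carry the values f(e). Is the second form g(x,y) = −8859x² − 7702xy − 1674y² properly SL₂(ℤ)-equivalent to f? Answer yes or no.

D₁ = 940, D₂ = 940
river cycle of f (length 6): (-15, 10, 14), (14, 18, -11), (-11, 26, 6), (6, 22, -19), (-19, 16, 9), (9, 20, -15)
river cycle of g (length 6): (-15, 10, 14), (14, 18, -11), (-11, 26, 6), (6, 22, -19), (-19, 16, 9), (9, 20, -15)
cycles coincide ⇒ equivalent

yes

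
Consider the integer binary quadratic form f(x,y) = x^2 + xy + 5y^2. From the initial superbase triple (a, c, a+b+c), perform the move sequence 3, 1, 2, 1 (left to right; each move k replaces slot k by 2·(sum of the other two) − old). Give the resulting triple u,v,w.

start (1,5,7) = (f(1,0),f(0,1),f(1,1))
replace slot 3: 2·(1+5) − 7 = 5 → (1,5,5)
replace slot 1: 2·(5+5) − 1 = 19 → (19,5,5)
replace slot 2: 2·(19+5) − 5 = 43 → (19,43,5)
replace slot 1: 2·(43+5) − 19 = 77 → (77,43,5)

77,43,5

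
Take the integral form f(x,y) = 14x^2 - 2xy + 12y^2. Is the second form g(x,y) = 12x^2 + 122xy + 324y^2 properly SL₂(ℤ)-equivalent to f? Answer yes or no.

D₁ = -668, D₂ = -668
f: flip: (14,-2,12)→(12,2,14)
f: reduced (well bottom): (12,2,14) with a≤c, −a<b≤a
g: translate: b→2 (≡122 mod 24), so (12,122,324)→(12,2,14)
g: reduced (well bottom): (12,2,14) with a≤c, −a<b≤a
reduced forms (12, 2, 14) vs (12, 2, 14) ⇒ equivalent

yes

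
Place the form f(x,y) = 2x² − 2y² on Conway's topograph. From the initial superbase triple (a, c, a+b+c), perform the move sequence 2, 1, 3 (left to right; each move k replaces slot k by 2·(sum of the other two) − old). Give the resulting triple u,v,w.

start (2,-2,0) = (f(1,0),f(0,1),f(1,1))
replace slot 2: 2·(2+0) − (-2) = 6 → (2,6,0)
replace slot 1: 2·(6+0) − 2 = 10 → (10,6,0)
replace slot 3: 2·(10+6) − 0 = 32 → (10,6,32)

10,6,32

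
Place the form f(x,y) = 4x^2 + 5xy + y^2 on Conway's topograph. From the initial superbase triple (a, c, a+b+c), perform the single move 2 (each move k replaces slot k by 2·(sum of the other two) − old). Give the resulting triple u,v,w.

start (4,1,10) = (f(1,0),f(0,1),f(1,1))
replace slot 2: 2·(4+10) − 1 = 27 → (4,27,10)

4,27,10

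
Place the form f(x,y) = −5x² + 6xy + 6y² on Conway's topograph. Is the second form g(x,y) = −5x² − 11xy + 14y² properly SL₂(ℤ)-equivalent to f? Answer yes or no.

D₁ = 156, D₂ = 401
discriminants differ ⇒ not SL₂(ℤ)-equivalent

no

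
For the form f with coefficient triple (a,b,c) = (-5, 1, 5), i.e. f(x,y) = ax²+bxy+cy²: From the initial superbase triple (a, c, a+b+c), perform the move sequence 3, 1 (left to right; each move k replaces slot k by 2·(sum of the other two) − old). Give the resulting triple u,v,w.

start (-5,5,1) = (f(1,0),f(0,1),f(1,1))
replace slot 3: 2·((-5)+5) − 1 = -1 → (-5,5,-1)
replace slot 1: 2·(5+(-1)) − (-5) = 13 → (13,5,-1)

13,5,-1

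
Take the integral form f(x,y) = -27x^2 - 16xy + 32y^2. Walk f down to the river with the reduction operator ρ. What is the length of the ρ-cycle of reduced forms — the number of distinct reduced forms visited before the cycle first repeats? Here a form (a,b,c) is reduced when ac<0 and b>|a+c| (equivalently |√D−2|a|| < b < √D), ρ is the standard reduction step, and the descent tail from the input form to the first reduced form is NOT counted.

D = 3712, ⌊√D⌋ = 60
descent: ρ → (32,16,-27)  [lands on river]
river: ρ → (-27,38,21)
river: ρ → (21,46,-19)
river: ρ → (-19,30,37)
river: ρ → (37,44,-12)
river: ρ → (-12,52,21)
river: ρ → (21,32,-32)
river: ρ → (-32,32,21)
river: ρ → (21,52,-12)
river: ρ → (-12,44,37)
river: ρ → (37,30,-19)
river: ρ → (-19,46,21)
river: ρ → (21,38,-27)
river: ρ → (-27,16,32)
river: ρ → (32,48,-11)
river: ρ → (-11,40,48)
river: ρ → (48,56,-3)
river: ρ → (-3,58,29)
river: ρ → (29,58,-3)
river: ρ → (-3,56,48)
river: ρ → (48,40,-11)
river: ρ → (-11,48,32)
ρ-cycle length = 22 (tail of 1 descent step not counted)

22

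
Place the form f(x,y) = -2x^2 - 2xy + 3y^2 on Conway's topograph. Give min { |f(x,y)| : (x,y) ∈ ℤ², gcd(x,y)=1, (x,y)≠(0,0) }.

descent: ρ → (3,2,-2)  [lands on river]
river: ρ → (-2,2,3)
river: ρ → (3,4,-1)
river: ρ → (-1,4,3)
closes: descent 1, river 4
min |a| on river = 1

1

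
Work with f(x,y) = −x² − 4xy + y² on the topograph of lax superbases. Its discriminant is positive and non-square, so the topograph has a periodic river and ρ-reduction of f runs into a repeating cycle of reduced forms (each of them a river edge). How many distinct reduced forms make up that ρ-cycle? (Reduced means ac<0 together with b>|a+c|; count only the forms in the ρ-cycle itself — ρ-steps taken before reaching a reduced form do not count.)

D = 20, ⌊√D⌋ = 4
descent: ρ → (1,4,-1)  [lands on river]
river: ρ → (-1,4,1)
ρ-cycle length = 2 (tail of 1 descent step not counted)

2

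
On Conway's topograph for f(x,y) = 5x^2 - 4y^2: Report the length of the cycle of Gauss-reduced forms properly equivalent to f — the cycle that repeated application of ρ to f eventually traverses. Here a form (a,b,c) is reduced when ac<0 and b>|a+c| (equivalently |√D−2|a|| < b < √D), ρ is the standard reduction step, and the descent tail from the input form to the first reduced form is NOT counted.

D = 80, ⌊√D⌋ = 8
descent: ρ → (-4,8,1)  [lands on river]
river: ρ → (1,8,-4)
ρ-cycle length = 2 (tail of 1 descent step not counted)

2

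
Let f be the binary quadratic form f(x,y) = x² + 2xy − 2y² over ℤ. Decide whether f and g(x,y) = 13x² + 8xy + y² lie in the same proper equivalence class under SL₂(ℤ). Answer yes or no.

D₁ = 12, D₂ = 12
river cycle of f (length 2): (-2, 2, 1), (1, 2, -2)
river cycle of g (length 2): (1, 2, -2), (-2, 2, 1)
cycles coincide ⇒ equivalent

yes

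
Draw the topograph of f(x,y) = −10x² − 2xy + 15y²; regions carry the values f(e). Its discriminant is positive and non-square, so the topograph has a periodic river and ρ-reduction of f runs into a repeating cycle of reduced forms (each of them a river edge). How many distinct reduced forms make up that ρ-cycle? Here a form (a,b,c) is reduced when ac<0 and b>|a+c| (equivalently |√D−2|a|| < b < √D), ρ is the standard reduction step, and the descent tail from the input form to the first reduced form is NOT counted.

D = 604, ⌊√D⌋ = 24
descent: ρ → (15,2,-10)
descent: ρ → (-10,18,7)  [lands on river]
river: ρ → (7,24,-1)
river: ρ → (-1,24,7)
river: ρ → (7,18,-10)
river: ρ → (-10,22,3)
river: ρ → (3,20,-17)
river: ρ → (-17,14,6)
river: ρ → (6,22,-5)
river: ρ → (-5,18,14)
river: ρ → (14,10,-9)
river: ρ → (-9,8,15)
river: ρ → (15,22,-2)
river: ρ → (-2,22,15)
river: ρ → (15,8,-9)
river: ρ → (-9,10,14)
river: ρ → (14,18,-5)
river: ρ → (-5,22,6)
river: ρ → (6,14,-17)
river: ρ → (-17,20,3)
river: ρ → (3,22,-10)
ρ-cycle length = 20 (tail of 2 descent steps not counted)

20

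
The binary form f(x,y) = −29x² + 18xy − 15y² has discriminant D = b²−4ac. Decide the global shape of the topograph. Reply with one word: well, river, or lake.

D = b²−4ac = 18² − 4·(-29)·(-15) = -1416
D < 0 ⇒ definite ⇒ every region one sign ⇒ single well

well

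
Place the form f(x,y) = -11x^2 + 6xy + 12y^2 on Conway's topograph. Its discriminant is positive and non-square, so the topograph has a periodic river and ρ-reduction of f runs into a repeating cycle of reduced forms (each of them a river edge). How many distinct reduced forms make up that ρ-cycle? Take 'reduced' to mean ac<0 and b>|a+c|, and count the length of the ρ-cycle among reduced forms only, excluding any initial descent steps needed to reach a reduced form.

D = 564, ⌊√D⌋ = 23
river: ρ → (12,18,-5)
river: ρ → (-5,22,4)
river: ρ → (4,18,-15)
river: ρ → (-15,12,7)
river: ρ → (7,16,-11)
river: ρ → (-11,6,12)
ρ-cycle length = 6 (tail of 0 descent steps not counted)

6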